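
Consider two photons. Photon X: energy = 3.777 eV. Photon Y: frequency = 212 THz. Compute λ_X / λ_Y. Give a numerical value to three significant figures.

λ_X = 3.283e-7 m (from energy = 3.777 eV, via λ = hc/E).
λ_Y = 1.414e-6 m (from frequency = 212 THz, via λ = c/f).
Ratio = 3.283e-7 / 1.414e-6 = 0.232.

0.232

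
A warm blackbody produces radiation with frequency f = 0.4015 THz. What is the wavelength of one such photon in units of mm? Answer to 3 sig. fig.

0.747 mm

Use c = 2.99792458 × 10^8 m/s.
Convert to SI: f = 0.4015 THz = 4.015 × 10^11 Hz.
Apply λ = c/f: λ = 7.467 × 10^-4 m.
Converting to mm: λ = 0.7467 mm ≈ 0.747 mm.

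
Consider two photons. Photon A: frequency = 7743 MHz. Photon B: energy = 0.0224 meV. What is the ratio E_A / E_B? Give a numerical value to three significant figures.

E_A = 5.131·10^-24 J (from frequency = 7743 MHz, via E = hf).
E_B = 3.589·10^-24 J (from energy = 0.0224 meV, via E given directly).
Ratio = 5.131·10^-24 / 3.589·10^-24 = 1.43.

1.43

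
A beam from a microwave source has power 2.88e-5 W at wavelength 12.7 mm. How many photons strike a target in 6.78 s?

Total energy: E_total = P·t = 2.88e-5 × 6.78 = 1.953e-4 J.
Per-photon energy: E = 1.564e-23 J.
N = E_total / E_photon = 1.25e19.

1.25e19 photons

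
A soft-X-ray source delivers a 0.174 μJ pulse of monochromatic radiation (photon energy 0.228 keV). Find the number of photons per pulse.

Per-photon energy: E = 3.653·10^-17 J (from energy = 0.228 keV).
N = E_total / E_photon = 1.74·10^-7 J / 3.653·10^-17 J = 4.76·10^9.

4.76·10^9 photons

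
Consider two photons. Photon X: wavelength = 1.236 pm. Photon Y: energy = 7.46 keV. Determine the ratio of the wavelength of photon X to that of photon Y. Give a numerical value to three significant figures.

7.44 × 10^-3

λ_X = 1.236 × 10^-12 m (from wavelength = 1.236 pm, via λ given directly).
λ_Y = 1.662 × 10^-10 m (from energy = 7.46 keV, via λ = hc/E).
Ratio = 1.236 × 10^-12 / 1.662 × 10^-10 = 7.44 × 10^-3.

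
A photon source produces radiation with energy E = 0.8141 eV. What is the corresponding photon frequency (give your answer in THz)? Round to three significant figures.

197 THz

(h = 6.62607015e-34 J·s, 1 eV = 1.602176634e-19 J.)
In SI units: E = 0.8141 eV = 1.3043e-19 J.
Apply f = E/h: f = 1.968e14 Hz.
Converting to THz: f = 196.8 THz ≈ 197 THz.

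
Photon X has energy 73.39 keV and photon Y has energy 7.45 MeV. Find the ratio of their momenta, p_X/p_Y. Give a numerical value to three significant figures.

9.85 × 10^-3

p_X = 3.922 × 10^-23 kg·m/s (from energy = 73.39 keV, via p = E/c).
p_Y = 3.981 × 10^-21 kg·m/s (from energy = 7.45 MeV, via p = E/c).
Ratio = 3.922 × 10^-23 / 3.981 × 10^-21 = 9.85 × 10^-3.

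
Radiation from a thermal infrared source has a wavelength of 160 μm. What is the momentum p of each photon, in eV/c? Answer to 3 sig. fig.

First convert: λ = 160 μm = 1.6 × 10^-4 m.
The photon relation is p = h/λ, giving p = 4.141 × 10^-30 kg·m/s.
Converting to eV/c: p = 0.007749 eV/c ≈ 7.75 × 10^-3 eV/c.

7.75 × 10^-3 eV/c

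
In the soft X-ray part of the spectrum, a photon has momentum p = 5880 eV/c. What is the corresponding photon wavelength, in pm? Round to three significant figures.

211 pm

First convert: p = 5880 eV/c = 3.1424e-24 kg·m/s.
For a photon λ = h/p, so λ = 2.109e-10 m.
Converting to pm: λ = 210.9 pm ≈ 211 pm.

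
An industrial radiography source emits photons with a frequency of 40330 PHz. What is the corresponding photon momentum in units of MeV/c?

0.167 MeV/c

First convert: f = 40330 PHz = 4.033 × 10^19 Hz.
The photon relation is p = hf/c, giving p = 8.914 × 10^-23 kg·m/s.
Converting to MeV/c: p = 0.1668 MeV/c ≈ 0.167 MeV/c.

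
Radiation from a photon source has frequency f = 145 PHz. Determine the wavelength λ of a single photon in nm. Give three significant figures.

In SI units: f = 145 PHz = 1.45e17 Hz.
For a photon λ = c/f, so λ = 2.068e-9 m.
Converting to nm: λ = 2.068 nm ≈ 2.07 nm.

2.07 nm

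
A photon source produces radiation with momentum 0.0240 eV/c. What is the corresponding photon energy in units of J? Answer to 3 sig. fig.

Use c = 2.99792458e8 m/s, 1 eV = 1.602176634e-19 J.
First convert: p = 0.0240 eV/c = 1.2826e-29 kg·m/s.
The photon relation is E = pc, giving E = 3.845e-21 J.
So E ≈ 3.85e-21 J.

3.85e-21 J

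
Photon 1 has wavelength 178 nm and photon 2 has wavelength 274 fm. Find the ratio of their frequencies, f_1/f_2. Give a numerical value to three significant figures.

f_1 = 1.684 × 10^15 Hz (from wavelength = 178 nm, via f = c/λ).
f_2 = 1.094 × 10^21 Hz (from wavelength = 274 fm, via f = c/λ).
Ratio = 1.684 × 10^15 / 1.094 × 10^21 = 1.54 × 10^-6.

1.54 × 10^-6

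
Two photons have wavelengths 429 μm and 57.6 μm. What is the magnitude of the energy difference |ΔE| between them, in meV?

18.6 meV

Using E = hc/λ: E₁ = 4.630e-22 J, E₂ = 3.449e-21 J.
|ΔE| = |4.630e-22 − 3.449e-21| = 2.99e-21 J = 18.6 meV.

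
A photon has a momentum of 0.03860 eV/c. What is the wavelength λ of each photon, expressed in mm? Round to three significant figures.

In SI units: p = 0.03860 eV/c = 2.0629e-29 kg·m/s.
Apply λ = h/p: λ = 3.212e-5 m.
Converting to mm: λ = 0.03212 mm ≈ 0.0321 mm.

0.0321 mm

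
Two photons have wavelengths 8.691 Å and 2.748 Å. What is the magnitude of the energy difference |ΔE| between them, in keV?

3.09 keV

Using E = hc/λ: E₁ = 2.2856 × 10^-16 J, E₂ = 7.2287 × 10^-16 J.
|ΔE| = |2.2856 × 10^-16 − 7.2287 × 10^-16| = 4.94 × 10^-16 J = 3.09 keV.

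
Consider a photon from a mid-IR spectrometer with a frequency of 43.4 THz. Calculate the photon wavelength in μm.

6.91 μm

(c = 2.99792458 × 10^8 m/s.)
In SI units: f = 43.4 THz = 4.34 × 10^13 Hz.
Since λ = c/f for a photon, λ = 6.908 × 10^-6 m.
Converting to μm: λ = 6.908 μm ≈ 6.91 μm.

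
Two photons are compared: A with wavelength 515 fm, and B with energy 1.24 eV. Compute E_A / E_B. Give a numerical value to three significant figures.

E_A = 3.857 × 10^-13 J (from wavelength = 515 fm, via E = hc/λ).
E_B = 1.987 × 10^-19 J (from energy = 1.24 eV, via E given directly).
Ratio = 3.857 × 10^-13 / 1.987 × 10^-19 = 1.94 × 10^6.

1.94 × 10^6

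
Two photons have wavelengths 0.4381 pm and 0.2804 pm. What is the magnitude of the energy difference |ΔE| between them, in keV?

1590 keV

Using E = hc/λ: E₁ = 4.5342e-13 J, E₂ = 7.0843e-13 J.
|ΔE| = |4.5342e-13 − 7.0843e-13| = 2.55e-13 J = 1590 keV.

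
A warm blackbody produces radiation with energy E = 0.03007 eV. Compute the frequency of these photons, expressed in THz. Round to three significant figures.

7.27 THz

In SI units: E = 0.03007 eV = 4.8177 × 10^-21 J.
For a photon f = E/h, so f = 7.271 × 10^12 Hz.
Converting to THz: f = 7.271 THz ≈ 7.27 THz.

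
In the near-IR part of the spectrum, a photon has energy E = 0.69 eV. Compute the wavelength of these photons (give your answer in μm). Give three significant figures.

1.80 μm

First convert: E = 0.69 eV = 1.1055 × 10^-19 J.
Since λ = hc/E for a photon, λ = 1.797 × 10^-6 m.
Converting to μm: λ = 1.797 μm ≈ 1.80 μm.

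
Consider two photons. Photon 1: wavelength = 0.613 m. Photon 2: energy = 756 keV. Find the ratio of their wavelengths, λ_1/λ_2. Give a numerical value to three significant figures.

λ_1 = 0.6130 m (from wavelength = 0.613 m, via λ given directly).
λ_2 = 1.640 × 10^-12 m (from energy = 756 keV, via λ = hc/E).
Ratio = 0.6130 / 1.640 × 10^-12 = 3.74 × 10^11.

3.74 × 10^11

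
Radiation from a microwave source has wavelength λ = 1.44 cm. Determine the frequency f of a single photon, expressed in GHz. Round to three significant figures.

(c = 2.99792458·10^8 m/s.)
In SI units: λ = 1.44 cm = 0.0144 m.
Since f = c/λ for a photon, f = 2.082·10^10 Hz.
Converting to GHz: f = 20.82 GHz ≈ 20.8 GHz.

20.8 GHz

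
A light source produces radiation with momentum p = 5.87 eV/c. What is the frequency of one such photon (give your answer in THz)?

1420 THz

(h = 6.62607015 × 10^-34 J·s, c = 2.99792458 × 10^8 m/s, 1 eV = 1.602176634 × 10^-19 J.)
In SI units: p = 5.87 eV/c = 3.1371 × 10^-27 kg·m/s.
The photon relation is f = pc/h, giving f = 1.419 × 10^15 Hz.
Converting to THz: f = 1419 THz ≈ 1420 THz.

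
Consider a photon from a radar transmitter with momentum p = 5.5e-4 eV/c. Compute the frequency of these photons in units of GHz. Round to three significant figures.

133 GHz

Take h = 6.62607015e-34 J·s, c = 2.99792458e8 m/s, 1 eV = 1.602176634e-19 J.
In SI units: p = 5.5e-4 eV/c = 2.9394e-31 kg·m/s.
Apply f = pc/h: f = 1.330e11 Hz.
Converting to GHz: f = 133.0 GHz ≈ 133 GHz.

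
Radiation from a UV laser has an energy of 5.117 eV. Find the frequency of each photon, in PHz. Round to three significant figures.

(h = 6.62607015e-34 J·s, 1 eV = 1.602176634e-19 J.)
Convert to SI: E = 5.117 eV = 8.1983e-19 J.
Since f = E/h for a photon, f = 1.237e15 Hz.
Converting to PHz: f = 1.237 PHz ≈ 1.24 PHz.

1.24 PHz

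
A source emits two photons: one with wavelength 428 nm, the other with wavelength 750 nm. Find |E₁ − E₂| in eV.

1.24 eV

Using E = hc/λ: E₁ = 4.641e-19 J, E₂ = 2.649e-19 J.
|ΔE| = |4.641e-19 − 2.649e-19| = 1.99e-19 J = 1.24 eV.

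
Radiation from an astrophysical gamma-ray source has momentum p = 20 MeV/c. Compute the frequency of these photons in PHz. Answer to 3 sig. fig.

4.84 × 10^6 PHz

Use h = 6.62607015 × 10^-34 J·s, c = 2.99792458 × 10^8 m/s, 1 eV = 1.602176634 × 10^-19 J.
Convert to SI: p = 20 MeV/c = 1.0689 × 10^-20 kg·m/s.
Apply f = pc/h: f = 4.836 × 10^21 Hz.
Converting to PHz: f = 4.836 × 10^6 PHz ≈ 4.84 × 10^6 PHz.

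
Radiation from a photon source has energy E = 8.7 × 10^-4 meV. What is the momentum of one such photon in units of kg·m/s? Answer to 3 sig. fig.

4.65 × 10^-34 kg·m/s

Convert to SI: E = 8.7 × 10^-4 meV = 1.3939 × 10^-25 J.
Apply p = E/c: p = 4.650 × 10^-34 kg·m/s.
So p ≈ 4.65 × 10^-34 kg·m/s.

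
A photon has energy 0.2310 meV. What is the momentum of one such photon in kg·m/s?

1.23 × 10^-31 kg·m/s

In SI units: E = 0.2310 meV = 3.7010 × 10^-23 J.
Apply p = E/c: p = 1.235 × 10^-31 kg·m/s.
So p ≈ 1.23 × 10^-31 kg·m/s.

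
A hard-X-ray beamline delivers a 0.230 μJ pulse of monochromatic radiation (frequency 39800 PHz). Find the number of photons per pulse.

Per-photon energy: E = 2.637·10^-14 J (from frequency = 39800 PHz).
N = E_total / E_photon = 2.30·10^-7 J / 2.637·10^-14 J = 8.72·10^6.

8.72·10^6 photons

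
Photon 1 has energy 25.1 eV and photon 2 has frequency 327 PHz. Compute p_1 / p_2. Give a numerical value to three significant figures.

p_1 = 1.341e-26 kg·m/s (from energy = 25.1 eV, via p = E/c).
p_2 = 7.227e-25 kg·m/s (from frequency = 327 PHz, via p = hf/c).
Ratio = 1.341e-26 / 7.227e-25 = 0.0186.

0.0186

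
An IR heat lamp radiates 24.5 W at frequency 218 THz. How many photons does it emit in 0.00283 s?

4.80·10^17 photons

Total energy: E_total = P·t = 24.5 × 0.00283 = 0.06934 J.
Per-photon energy: E = 1.444·10^-19 J.
N = E_total / E_photon = 4.80·10^17.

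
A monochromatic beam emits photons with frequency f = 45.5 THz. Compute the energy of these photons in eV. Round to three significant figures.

Use h = 6.62607015 × 10^-34 J·s, 1 eV = 1.602176634 × 10^-19 J.
First convert: f = 45.5 THz = 4.55 × 10^13 Hz.
Since E = hf for a photon, E = 3.015 × 10^-20 J.
Converting to eV: E = 0.1882 eV ≈ 0.188 eV.

0.188 eV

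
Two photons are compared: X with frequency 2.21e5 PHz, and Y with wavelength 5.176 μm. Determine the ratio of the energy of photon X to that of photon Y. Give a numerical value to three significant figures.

E_X = 1.464e-13 J (from frequency = 2.21e5 PHz, via E = hf).
E_Y = 3.838e-20 J (from wavelength = 5.176 μm, via E = hc/λ).
Ratio = 1.464e-13 / 3.838e-20 = 3.82e6.

3.82e6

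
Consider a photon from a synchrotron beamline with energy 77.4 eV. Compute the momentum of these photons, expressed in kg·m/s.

Take c = 2.99792458 × 10^8 m/s, 1 eV = 1.602176634 × 10^-19 J.
In SI units: E = 77.4 eV = 1.2401 × 10^-17 J.
The photon relation is p = E/c, giving p = 4.136 × 10^-26 kg·m/s.
So p ≈ 4.14 × 10^-26 kg·m/s.

4.14 × 10^-26 kg·m/s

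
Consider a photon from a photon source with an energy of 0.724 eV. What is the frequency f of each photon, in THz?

Take h = 6.62607015e-34 J·s, 1 eV = 1.602176634e-19 J.
Convert to SI: E = 0.724 eV = 1.1600e-19 J.
The photon relation is f = E/h, giving f = 1.751e14 Hz.
Converting to THz: f = 175.1 THz ≈ 175 THz.

175 THz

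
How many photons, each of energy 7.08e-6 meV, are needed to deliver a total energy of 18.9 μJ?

1.67e22 photons

Per-photon energy: E = 1.134e-27 J (from energy = 7.08e-6 meV).
N = E_total / E_photon = 1.89e-5 J / 1.134e-27 J = 1.67e22.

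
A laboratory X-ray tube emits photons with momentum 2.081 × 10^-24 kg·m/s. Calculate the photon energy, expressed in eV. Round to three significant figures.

3890 eV

(c = 2.99792458 × 10^8 m/s, 1 eV = 1.602176634 × 10^-19 J.)
The photon relation is E = pc, giving E = 6.239 × 10^-16 J.
Converting to eV: E = 3894 eV ≈ 3890 eV.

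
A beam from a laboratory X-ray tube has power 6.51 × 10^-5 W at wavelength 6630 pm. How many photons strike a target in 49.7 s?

Total energy: E_total = P·t = 6.51 × 10^-5 × 49.7 = 0.003235 J.
Per-photon energy: E = 2.996 × 10^-17 J.
N = E_total / E_photon = 1.08 × 10^14.

1.08 × 10^14 photons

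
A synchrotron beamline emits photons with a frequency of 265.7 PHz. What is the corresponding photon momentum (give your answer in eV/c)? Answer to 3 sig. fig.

(h = 6.62607015·10^-34 J·s, c = 2.99792458·10^8 m/s, 1 eV = 1.602176634·10^-19 J.)
Convert to SI: f = 265.7 PHz = 2.657·10^17 Hz.
For a photon p = hf/c, so p = 5.873·10^-25 kg·m/s.
Converting to eV/c: p = 1099 eV/c ≈ 1100 eV/c.

1100 eV/c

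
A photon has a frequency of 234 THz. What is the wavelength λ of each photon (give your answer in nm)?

First convert: f = 234 THz = 2.34 × 10^14 Hz.
The photon relation is λ = c/f, giving λ = 1.281 × 10^-6 m.
Converting to nm: λ = 1281 nm ≈ 1280 nm.

1280 nm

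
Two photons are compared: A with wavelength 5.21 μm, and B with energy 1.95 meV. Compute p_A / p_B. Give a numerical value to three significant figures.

122

p_A = 1.272 × 10^-28 kg·m/s (from wavelength = 5.21 μm, via p = h/λ).
p_B = 1.042 × 10^-30 kg·m/s (from energy = 1.95 meV, via p = E/c).
Ratio = 1.272 × 10^-28 / 1.042 × 10^-30 = 122.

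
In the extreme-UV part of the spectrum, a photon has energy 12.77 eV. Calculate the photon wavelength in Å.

971 Å

In SI units: E = 12.77 eV = 2.0460e-18 J.
Apply λ = hc/E: λ = 9.709e-8 m.
Converting to Å: λ = 970.9 Å ≈ 971 Å.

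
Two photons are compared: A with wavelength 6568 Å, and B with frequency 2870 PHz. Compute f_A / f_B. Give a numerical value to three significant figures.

f_A = 4.564 × 10^14 Hz (from wavelength = 6568 Å, via f = c/λ).
f_B = 2.870 × 10^18 Hz (from frequency = 2870 PHz, via f given directly).
Ratio = 4.564 × 10^14 / 2.870 × 10^18 = 1.59 × 10^-4.

1.59 × 10^-4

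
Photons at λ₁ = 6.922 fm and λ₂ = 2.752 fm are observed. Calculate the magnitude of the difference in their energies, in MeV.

271 MeV

Using E = hc/λ: E₁ = 2.8698·10^-11 J, E₂ = 7.2182·10^-11 J.
|ΔE| = |2.8698·10^-11 − 7.2182·10^-11| = 4.35·10^-11 J = 271 MeV.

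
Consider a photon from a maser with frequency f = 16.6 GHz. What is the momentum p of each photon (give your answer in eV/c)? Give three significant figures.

(h = 6.62607015 × 10^-34 J·s, c = 2.99792458 × 10^8 m/s, 1 eV = 1.602176634 × 10^-19 J.)
Convert to SI: f = 16.6 GHz = 1.66 × 10^10 Hz.
Since p = hf/c for a photon, p = 3.669 × 10^-32 kg·m/s.
Converting to eV/c: p = 6.865 × 10^-5 eV/c ≈ 6.87 × 10^-5 eV/c.

6.87 × 10^-5 eV/c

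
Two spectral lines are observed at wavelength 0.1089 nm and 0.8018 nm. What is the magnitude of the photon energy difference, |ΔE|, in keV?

9.84 keV

Using E = hc/λ: E₁ = 1.8241·10^-15 J, E₂ = 2.4775·10^-16 J.
|ΔE| = |1.8241·10^-15 − 2.4775·10^-16| = 1.58·10^-15 J = 9.84 keV.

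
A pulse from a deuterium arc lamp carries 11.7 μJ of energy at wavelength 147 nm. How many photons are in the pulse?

Per-photon energy: E = 1.351·10^-18 J (from wavelength = 147 nm).
N = E_total / E_photon = 1.17·10^-5 J / 1.351·10^-18 J = 8.66·10^12.

8.66·10^12 photons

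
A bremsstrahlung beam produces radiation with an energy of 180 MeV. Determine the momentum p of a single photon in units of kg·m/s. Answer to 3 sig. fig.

Convert to SI: E = 180 MeV = 2.8839e-11 J.
Since p = E/c for a photon, p = 9.620e-20 kg·m/s.
So p ≈ 9.62e-20 kg·m/s.

9.62e-20 kg·m/s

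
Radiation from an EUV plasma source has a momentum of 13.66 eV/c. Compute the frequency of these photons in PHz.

3.30 PHz

First convert: p = 13.66 eV/c = 7.3003e-27 kg·m/s.
The photon relation is f = pc/h, giving f = 3.303e15 Hz.
Converting to PHz: f = 3.303 PHz ≈ 3.30 PHz.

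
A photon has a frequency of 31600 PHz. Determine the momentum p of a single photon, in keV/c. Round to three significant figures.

Take h = 6.62607015e-34 J·s, c = 2.99792458e8 m/s, 1 eV = 1.602176634e-19 J.
First convert: f = 31600 PHz = 3.16e19 Hz.
For a photon p = hf/c, so p = 6.984e-23 kg·m/s.
Converting to keV/c: p = 130.7 keV/c ≈ 131 keV/c.

131 keV/c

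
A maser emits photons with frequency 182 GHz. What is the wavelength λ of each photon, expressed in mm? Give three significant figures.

1.65 mm

Convert to SI: f = 182 GHz = 1.82 × 10^11 Hz.
For a photon λ = c/f, so λ = 0.001647 m.
Converting to mm: λ = 1.647 mm ≈ 1.65 mm.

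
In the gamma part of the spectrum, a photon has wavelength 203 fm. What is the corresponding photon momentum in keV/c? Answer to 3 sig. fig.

First convert: λ = 203 fm = 2.03e-13 m.
For a photon p = h/λ, so p = 3.264e-21 kg·m/s.
Converting to keV/c: p = 6108 keV/c ≈ 6110 keV/c.

6110 keV/c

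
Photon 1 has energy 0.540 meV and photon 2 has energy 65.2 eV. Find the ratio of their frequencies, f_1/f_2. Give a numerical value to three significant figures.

8.28 × 10^-6

f_1 = 1.306 × 10^11 Hz (from energy = 0.540 meV, via f = E/h).
f_2 = 1.577 × 10^16 Hz (from energy = 65.2 eV, via f = E/h).
Ratio = 1.306 × 10^11 / 1.577 × 10^16 = 8.28 × 10^-6.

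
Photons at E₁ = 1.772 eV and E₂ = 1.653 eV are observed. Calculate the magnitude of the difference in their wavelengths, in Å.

Using λ = hc/E: λ₁ = 6.9969 × 10^-7 m, λ₂ = 7.5006 × 10^-7 m.
|Δλ| = |6.9969 × 10^-7 − 7.5006 × 10^-7| = 5.04 × 10^-8 m = 504 Å.

504 Å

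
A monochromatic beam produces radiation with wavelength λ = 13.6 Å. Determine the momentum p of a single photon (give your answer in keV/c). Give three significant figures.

Use h = 6.62607015e-34 J·s, c = 2.99792458e8 m/s, 1 eV = 1.602176634e-19 J.
Convert to SI: λ = 13.6 Å = 1.36e-9 m.
Apply p = h/λ: p = 4.872e-25 kg·m/s.
Converting to keV/c: p = 0.9116 keV/c ≈ 0.912 keV/c.

0.912 keV/c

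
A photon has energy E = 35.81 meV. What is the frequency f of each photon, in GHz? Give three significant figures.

8660 GHz

Take h = 6.62607015 × 10^-34 J·s, 1 eV = 1.602176634 × 10^-19 J.
First convert: E = 35.81 meV = 5.7374 × 10^-21 J.
For a photon f = E/h, so f = 8.659 × 10^12 Hz.
Converting to GHz: f = 8659 GHz ≈ 8660 GHz.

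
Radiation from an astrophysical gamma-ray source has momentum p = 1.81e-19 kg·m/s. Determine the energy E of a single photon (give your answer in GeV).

Take c = 2.99792458e8 m/s, 1 eV = 1.602176634e-19 J.
Apply E = pc: E = 5.426e-11 J.
Converting to GeV: E = 0.3387 GeV ≈ 0.339 GeV.

0.339 GeV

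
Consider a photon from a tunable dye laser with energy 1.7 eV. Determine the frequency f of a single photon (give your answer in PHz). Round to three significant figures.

Convert to SI: E = 1.7 eV = 2.7237e-19 J.
Since f = E/h for a photon, f = 4.111e14 Hz.
Converting to PHz: f = 0.4111 PHz ≈ 0.411 PHz.

0.411 PHz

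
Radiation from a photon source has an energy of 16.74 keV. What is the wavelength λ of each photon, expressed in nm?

0.0741 nm

Convert to SI: E = 16.74 keV = 2.6820e-15 J.
For a photon λ = hc/E, so λ = 7.406e-11 m.
Converting to nm: λ = 0.07406 nm ≈ 0.0741 nm.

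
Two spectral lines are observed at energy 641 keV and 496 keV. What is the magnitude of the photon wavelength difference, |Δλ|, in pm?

0.565 pm

Using λ = hc/E: λ₁ = 1.934 × 10^-12 m, λ₂ = 2.500 × 10^-12 m.
|Δλ| = |1.934 × 10^-12 − 2.500 × 10^-12| = 5.65 × 10^-13 m = 0.565 pm.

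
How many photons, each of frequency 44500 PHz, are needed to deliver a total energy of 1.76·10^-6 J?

5.97·10^7 photons

Per-photon energy: E = 2.949·10^-14 J (from frequency = 44500 PHz).
N = E_total / E_photon = 1.76·10^-6 J / 2.949·10^-14 J = 5.97·10^7.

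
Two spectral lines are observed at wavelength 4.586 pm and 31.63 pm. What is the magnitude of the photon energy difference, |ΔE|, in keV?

231 keV

Using E = hc/λ: E₁ = 4.3315 × 10^-14 J, E₂ = 6.2803 × 10^-15 J.
|ΔE| = |4.3315 × 10^-14 − 6.2803 × 10^-15| = 3.70 × 10^-14 J = 231 keV.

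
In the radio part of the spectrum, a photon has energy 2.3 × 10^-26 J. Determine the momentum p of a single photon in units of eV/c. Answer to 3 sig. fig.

Since p = E/c for a photon, p = 7.672 × 10^-35 kg·m/s.
Converting to eV/c: p = 1.436 × 10^-7 eV/c ≈ 1.44 × 10^-7 eV/c.

1.44 × 10^-7 eV/c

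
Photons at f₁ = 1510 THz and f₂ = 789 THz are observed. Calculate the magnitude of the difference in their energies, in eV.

2.98 eV

Using E = hf: E₁ = 1.001 × 10^-18 J, E₂ = 5.228 × 10^-19 J.
|ΔE| = |1.001 × 10^-18 − 5.228 × 10^-19| = 4.78 × 10^-19 J = 2.98 eV.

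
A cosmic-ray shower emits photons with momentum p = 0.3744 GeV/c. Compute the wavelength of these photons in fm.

Use h = 6.62607015e-34 J·s, c = 2.99792458e8 m/s, 1 eV = 1.602176634e-19 J.
In SI units: p = 0.3744 GeV/c = 2.0009e-19 kg·m/s.
For a photon λ = h/p, so λ = 3.312e-15 m.
Converting to fm: λ = 3.312 fm ≈ 3.31 fm.

3.31 fm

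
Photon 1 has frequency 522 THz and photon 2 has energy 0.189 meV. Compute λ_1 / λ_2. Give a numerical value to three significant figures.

λ_1 = 5.743 × 10^-7 m (from frequency = 522 THz, via λ = c/f).
λ_2 = 0.006560 m (from energy = 0.189 meV, via λ = hc/E).
Ratio = 5.743 × 10^-7 / 0.006560 = 8.75 × 10^-5.

8.75 × 10^-5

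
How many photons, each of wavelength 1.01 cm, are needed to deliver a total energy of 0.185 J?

9.41·10^21 photons

Per-photon energy: E = 1.967·10^-23 J (from wavelength = 1.01 cm).
N = E_total / E_photon = 0.185 J / 1.967·10^-23 J = 9.41·10^21.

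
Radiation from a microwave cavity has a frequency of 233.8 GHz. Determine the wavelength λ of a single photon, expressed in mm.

1.28 mm

Convert to SI: f = 233.8 GHz = 2.338·10^11 Hz.
Since λ = c/f for a photon, λ = 0.001282 m.
Converting to mm: λ = 1.282 mm ≈ 1.28 mm.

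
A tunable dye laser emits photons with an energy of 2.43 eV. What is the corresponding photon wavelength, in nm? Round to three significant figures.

(h = 6.62607015e-34 J·s, c = 2.99792458e8 m/s, 1 eV = 1.602176634e-19 J.)
In SI units: E = 2.43 eV = 3.8933e-19 J.
The photon relation is λ = hc/E, giving λ = 5.102e-7 m.
Converting to nm: λ = 510.2 nm ≈ 510 nm.

510 nm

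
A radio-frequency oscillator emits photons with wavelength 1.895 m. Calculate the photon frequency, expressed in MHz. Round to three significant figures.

Since f = c/λ for a photon, f = 1.582e8 Hz.
Converting to MHz: f = 158.2 MHz ≈ 158 MHz.

158 MHz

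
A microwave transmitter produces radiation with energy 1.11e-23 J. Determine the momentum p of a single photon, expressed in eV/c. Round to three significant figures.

6.93e-5 eV/c

Take c = 2.99792458e8 m/s, 1 eV = 1.602176634e-19 J.
The photon relation is p = E/c, giving p = 3.703e-32 kg·m/s.
Converting to eV/c: p = 6.928e-5 eV/c ≈ 6.93e-5 eV/c.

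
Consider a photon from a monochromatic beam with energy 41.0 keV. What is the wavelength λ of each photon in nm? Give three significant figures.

0.0302 nm

Use h = 6.62607015 × 10^-34 J·s, c = 2.99792458 × 10^8 m/s, 1 eV = 1.602176634 × 10^-19 J.
In SI units: E = 41.0 keV = 6.5689 × 10^-15 J.
Apply λ = hc/E: λ = 3.024 × 10^-11 m.
Converting to nm: λ = 0.03024 nm ≈ 0.0302 nm.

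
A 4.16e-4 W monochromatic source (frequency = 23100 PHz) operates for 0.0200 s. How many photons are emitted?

5.44e8 photons

Total energy: E_total = P·t = 4.16e-4 × 0.0200 = 8.320e-6 J.
Per-photon energy: E = 1.531e-14 J.
N = E_total / E_photon = 5.44e8.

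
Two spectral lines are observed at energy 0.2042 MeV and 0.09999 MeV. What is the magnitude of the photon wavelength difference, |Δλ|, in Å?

Using λ = hc/E: λ₁ = 6.0717·10^-12 m, λ₂ = 1.2400·10^-11 m.
|Δλ| = |6.0717·10^-12 − 1.2400·10^-11| = 6.33·10^-12 m = 0.0633 Å.

0.0633 Å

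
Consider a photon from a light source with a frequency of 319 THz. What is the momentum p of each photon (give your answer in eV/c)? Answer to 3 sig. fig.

1.32 eV/c

(h = 6.62607015 × 10^-34 J·s, c = 2.99792458 × 10^8 m/s, 1 eV = 1.602176634 × 10^-19 J.)
Convert to SI: f = 319 THz = 3.19 × 10^14 Hz.
Since p = hf/c for a photon, p = 7.051 × 10^-28 kg·m/s.
Converting to eV/c: p = 1.319 eV/c ≈ 1.32 eV/c.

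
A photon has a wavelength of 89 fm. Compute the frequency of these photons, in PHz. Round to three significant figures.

3.37 × 10^6 PHz

Use c = 2.99792458 × 10^8 m/s.
First convert: λ = 89 fm = 8.9 × 10^-14 m.
Since f = c/λ for a photon, f = 3.368 × 10^21 Hz.
Converting to PHz: f = 3.368 × 10^6 PHz ≈ 3.37 × 10^6 PHz.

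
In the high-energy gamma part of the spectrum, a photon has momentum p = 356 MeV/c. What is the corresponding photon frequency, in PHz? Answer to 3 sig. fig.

Take h = 6.62607015 × 10^-34 J·s, c = 2.99792458 × 10^8 m/s, 1 eV = 1.602176634 × 10^-19 J.
First convert: p = 356 MeV/c = 1.9026 × 10^-19 kg·m/s.
Apply f = pc/h: f = 8.608 × 10^22 Hz.
Converting to PHz: f = 8.608 × 10^7 PHz ≈ 8.61 × 10^7 PHz.

8.61 × 10^7 PHz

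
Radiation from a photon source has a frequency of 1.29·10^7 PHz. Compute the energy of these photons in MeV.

53.4 MeV

Convert to SI: f = 1.29·10^7 PHz = 1.29·10^22 Hz.
Apply E = hf: E = 8.548·10^-12 J.
Converting to MeV: E = 53.35 MeV ≈ 53.4 MeV.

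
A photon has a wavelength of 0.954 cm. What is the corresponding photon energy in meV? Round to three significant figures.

Use h = 6.62607015 × 10^-34 J·s, c = 2.99792458 × 10^8 m/s, 1 eV = 1.602176634 × 10^-19 J.
First convert: λ = 0.954 cm = 0.00954 m.
Since E = hc/λ for a photon, E = 2.082 × 10^-23 J.
Converting to meV: E = 0.1300 meV ≈ 0.130 meV.

0.130 meV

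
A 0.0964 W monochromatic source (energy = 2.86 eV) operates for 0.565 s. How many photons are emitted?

1.19e17 photons

Total energy: E_total = P·t = 0.0964 × 0.565 = 0.05447 J.
Per-photon energy: E = 4.582e-19 J.
N = E_total / E_photon = 1.19e17.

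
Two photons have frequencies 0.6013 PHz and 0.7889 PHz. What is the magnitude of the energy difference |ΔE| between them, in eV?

Using E = hf: E₁ = 3.9843e-19 J, E₂ = 5.2273e-19 J.
|ΔE| = |3.9843e-19 − 5.2273e-19| = 1.24e-19 J = 0.776 eV.

0.776 eV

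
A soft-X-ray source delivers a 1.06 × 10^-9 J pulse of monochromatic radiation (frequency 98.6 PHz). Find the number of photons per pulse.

1.62 × 10^7 photons

Per-photon energy: E = 6.533 × 10^-17 J (from frequency = 98.6 PHz).
N = E_total / E_photon = 1.06 × 10^-9 J / 6.533 × 10^-17 J = 1.62 × 10^7.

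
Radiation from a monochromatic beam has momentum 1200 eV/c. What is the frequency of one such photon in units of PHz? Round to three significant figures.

290 PHz

First convert: p = 1200 eV/c = 6.4131 × 10^-25 kg·m/s.
For a photon f = pc/h, so f = 2.902 × 10^17 Hz.
Converting to PHz: f = 290.2 PHz ≈ 290 PHz.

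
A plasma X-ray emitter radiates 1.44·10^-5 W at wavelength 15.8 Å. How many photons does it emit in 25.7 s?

Total energy: E_total = P·t = 1.44·10^-5 × 25.7 = 3.701·10^-4 J.
Per-photon energy: E = 1.257·10^-16 J.
N = E_total / E_photon = 2.94·10^12.

2.94·10^12 photons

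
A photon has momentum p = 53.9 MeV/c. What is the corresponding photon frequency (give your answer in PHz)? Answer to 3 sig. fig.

First convert: p = 53.9 MeV/c = 2.8806e-20 kg·m/s.
Since f = pc/h for a photon, f = 1.303e22 Hz.
Converting to PHz: f = 1.303e7 PHz ≈ 1.30e7 PHz.

1.30e7 PHz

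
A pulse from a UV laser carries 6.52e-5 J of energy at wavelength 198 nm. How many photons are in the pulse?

6.50e13 photons

Per-photon energy: E = 1.003e-18 J (from wavelength = 198 nm).
N = E_total / E_photon = 6.52e-5 J / 1.003e-18 J = 6.50e13.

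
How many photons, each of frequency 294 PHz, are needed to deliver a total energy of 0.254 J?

1.30 × 10^15 photons

Per-photon energy: E = 1.948 × 10^-16 J (from frequency = 294 PHz).
N = E_total / E_photon = 0.254 J / 1.948 × 10^-16 J = 1.30 × 10^15.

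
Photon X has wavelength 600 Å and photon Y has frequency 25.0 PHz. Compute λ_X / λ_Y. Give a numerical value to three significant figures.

λ_X = 6.000 × 10^-8 m (from wavelength = 600 Å, via λ given directly).
λ_Y = 1.199 × 10^-8 m (from frequency = 25.0 PHz, via λ = c/f).
Ratio = 6.000 × 10^-8 / 1.199 × 10^-8 = 5.00.

5.00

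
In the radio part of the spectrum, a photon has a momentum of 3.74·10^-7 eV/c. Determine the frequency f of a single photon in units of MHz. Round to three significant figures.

In SI units: p = 3.74·10^-7 eV/c = 1.9988·10^-34 kg·m/s.
Since f = pc/h for a photon, f = 9.043·10^7 Hz.
Converting to MHz: f = 90.43 MHz ≈ 90.4 MHz.

90.4 MHz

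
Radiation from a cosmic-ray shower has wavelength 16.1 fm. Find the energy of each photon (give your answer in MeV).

(h = 6.62607015 × 10^-34 J·s, c = 2.99792458 × 10^8 m/s, 1 eV = 1.602176634 × 10^-19 J.)
In SI units: λ = 16.1 fm = 1.61 × 10^-14 m.
Since E = hc/λ for a photon, E = 1.234 × 10^-11 J.
Converting to MeV: E = 77.01 MeV ≈ 77.0 MeV.

77.0 MeV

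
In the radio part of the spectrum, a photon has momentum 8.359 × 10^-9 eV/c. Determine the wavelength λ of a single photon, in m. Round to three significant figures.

Use h = 6.62607015 × 10^-34 J·s, c = 2.99792458 × 10^8 m/s, 1 eV = 1.602176634 × 10^-19 J.
First convert: p = 8.359 × 10^-9 eV/c = 4.4673 × 10^-36 kg·m/s.
The photon relation is λ = h/p, giving λ = 148.3 m.
So λ ≈ 148 m.

148 m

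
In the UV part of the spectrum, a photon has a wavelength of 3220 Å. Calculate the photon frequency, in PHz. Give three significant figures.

0.931 PHz

Take c = 2.99792458 × 10^8 m/s.
First convert: λ = 3220 Å = 3.22 × 10^-7 m.
The photon relation is f = c/λ, giving f = 9.310 × 10^14 Hz.
Converting to PHz: f = 0.9310 PHz ≈ 0.931 PHz.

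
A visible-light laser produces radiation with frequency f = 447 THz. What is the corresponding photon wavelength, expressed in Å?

6710 Å

In SI units: f = 447 THz = 4.47e14 Hz.
Apply λ = c/f: λ = 6.707e-7 m.
Converting to Å: λ = 6707 Å ≈ 6710 Å.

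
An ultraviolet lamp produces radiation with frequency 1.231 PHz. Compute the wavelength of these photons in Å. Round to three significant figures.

Use c = 2.99792458 × 10^8 m/s.
In SI units: f = 1.231 PHz = 1.231 × 10^15 Hz.
For a photon λ = c/f, so λ = 2.435 × 10^-7 m.
Converting to Å: λ = 2435 Å ≈ 2440 Å.

2440 Å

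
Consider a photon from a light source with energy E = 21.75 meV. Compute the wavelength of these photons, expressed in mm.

(h = 6.62607015 × 10^-34 J·s, c = 2.99792458 × 10^8 m/s, 1 eV = 1.602176634 × 10^-19 J.)
First convert: E = 21.75 meV = 3.4847 × 10^-21 J.
The photon relation is λ = hc/E, giving λ = 5.700 × 10^-5 m.
Converting to mm: λ = 0.05700 mm ≈ 0.0570 mm.

0.0570 mm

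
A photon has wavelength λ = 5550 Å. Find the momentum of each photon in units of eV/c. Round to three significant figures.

Convert to SI: λ = 5550 Å = 5.550 × 10^-7 m.
For a photon p = h/λ, so p = 1.194 × 10^-27 kg·m/s.
Converting to eV/c: p = 2.234 eV/c ≈ 2.23 eV/c.

2.23 eV/c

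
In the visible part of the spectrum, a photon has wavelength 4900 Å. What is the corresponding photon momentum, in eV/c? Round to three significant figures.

2.53 eV/c

Take h = 6.62607015e-34 J·s, c = 2.99792458e8 m/s, 1 eV = 1.602176634e-19 J.
First convert: λ = 4900 Å = 4.9e-7 m.
Apply p = h/λ: p = 1.352e-27 kg·m/s.
Converting to eV/c: p = 2.530 eV/c ≈ 2.53 eV/c.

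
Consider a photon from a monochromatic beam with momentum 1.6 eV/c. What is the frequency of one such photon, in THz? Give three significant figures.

(h = 6.62607015·10^-34 J·s, c = 2.99792458·10^8 m/s, 1 eV = 1.602176634·10^-19 J.)
First convert: p = 1.6 eV/c = 8.5509·10^-28 kg·m/s.
For a photon f = pc/h, so f = 3.869·10^14 Hz.
Converting to THz: f = 386.9 THz ≈ 387 THz.

387 THz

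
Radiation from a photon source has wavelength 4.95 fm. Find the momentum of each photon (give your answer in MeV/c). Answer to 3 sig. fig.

In SI units: λ = 4.95 fm = 4.95 × 10^-15 m.
The photon relation is p = h/λ, giving p = 1.339 × 10^-19 kg·m/s.
Converting to MeV/c: p = 250.5 MeV/c ≈ 250 MeV/c.

250 MeV/c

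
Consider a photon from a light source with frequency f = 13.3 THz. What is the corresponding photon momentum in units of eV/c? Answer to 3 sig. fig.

0.0550 eV/c

Take h = 6.62607015e-34 J·s, c = 2.99792458e8 m/s, 1 eV = 1.602176634e-19 J.
Convert to SI: f = 13.3 THz = 1.33e13 Hz.
Apply p = hf/c: p = 2.940e-29 kg·m/s.
Converting to eV/c: p = 0.05500 eV/c ≈ 0.0550 eV/c.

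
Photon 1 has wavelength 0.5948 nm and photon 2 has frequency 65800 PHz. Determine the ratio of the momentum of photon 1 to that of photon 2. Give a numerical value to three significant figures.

7.66e-3

p_1 = 1.114e-24 kg·m/s (from wavelength = 0.5948 nm, via p = h/λ).
p_2 = 1.454e-22 kg·m/s (from frequency = 65800 PHz, via p = hf/c).
Ratio = 1.114e-24 / 1.454e-22 = 7.66e-3.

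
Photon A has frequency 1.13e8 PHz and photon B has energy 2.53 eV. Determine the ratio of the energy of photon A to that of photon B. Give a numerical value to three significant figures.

E_A = 7.487e-11 J (from frequency = 1.13e8 PHz, via E = hf).
E_B = 4.054e-19 J (from energy = 2.53 eV, via E given directly).
Ratio = 7.487e-11 / 4.054e-19 = 1.85e8.

1.85e8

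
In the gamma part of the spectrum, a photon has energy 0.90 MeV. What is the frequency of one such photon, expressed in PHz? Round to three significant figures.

2.18e5 PHz

Use h = 6.62607015e-34 J·s, 1 eV = 1.602176634e-19 J.
Convert to SI: E = 0.90 MeV = 1.4420e-13 J.
For a photon f = E/h, so f = 2.176e20 Hz.
Converting to PHz: f = 217600 PHz ≈ 2.18e5 PHz.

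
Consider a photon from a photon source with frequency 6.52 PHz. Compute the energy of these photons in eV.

In SI units: f = 6.52 PHz = 6.52e15 Hz.
Since E = hf for a photon, E = 4.320e-18 J.
Converting to eV: E = 26.96 eV ≈ 27.0 eV.

27.0 eV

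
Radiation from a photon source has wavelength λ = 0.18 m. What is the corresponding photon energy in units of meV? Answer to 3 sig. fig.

6.89e-3 meV

Use h = 6.62607015e-34 J·s, c = 2.99792458e8 m/s, 1 eV = 1.602176634e-19 J.
Apply E = hc/λ: E = 1.104e-24 J.
Converting to meV: E = 0.006888 meV ≈ 6.89e-3 meV.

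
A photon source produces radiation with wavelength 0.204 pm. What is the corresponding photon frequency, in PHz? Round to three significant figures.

Take c = 2.99792458e8 m/s.
Convert to SI: λ = 0.204 pm = 2.04e-13 m.
Since f = c/λ for a photon, f = 1.470e21 Hz.
Converting to PHz: f = 1.470e6 PHz ≈ 1.47e6 PHz.

1.47e6 PHz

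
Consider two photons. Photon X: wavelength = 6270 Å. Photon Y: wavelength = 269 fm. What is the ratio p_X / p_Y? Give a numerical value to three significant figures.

4.29·10^-7

p_X = 1.057·10^-27 kg·m/s (from wavelength = 6270 Å, via p = h/λ).
p_Y = 2.463·10^-21 kg·m/s (from wavelength = 269 fm, via p = h/λ).
Ratio = 1.057·10^-27 / 2.463·10^-21 = 4.29·10^-7.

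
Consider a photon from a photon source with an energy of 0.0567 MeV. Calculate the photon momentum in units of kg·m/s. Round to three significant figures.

In SI units: E = 0.0567 MeV = 9.0843e-15 J.
For a photon p = E/c, so p = 3.030e-23 kg·m/s.
So p ≈ 3.03e-23 kg·m/s.

3.03e-23 kg·m/s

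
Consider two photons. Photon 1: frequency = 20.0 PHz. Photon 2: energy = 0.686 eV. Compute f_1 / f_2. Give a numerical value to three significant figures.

f_1 = 2.000 × 10^16 Hz (from frequency = 20.0 PHz, via f given directly).
f_2 = 1.659 × 10^14 Hz (from energy = 0.686 eV, via f = E/h).
Ratio = 2.000 × 10^16 / 1.659 × 10^14 = 121.

121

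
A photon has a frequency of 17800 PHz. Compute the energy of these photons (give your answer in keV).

In SI units: f = 17800 PHz = 1.78e19 Hz.
Since E = hf for a photon, E = 1.179e-14 J.
Converting to keV: E = 73.61 keV ≈ 73.6 keV.

73.6 keV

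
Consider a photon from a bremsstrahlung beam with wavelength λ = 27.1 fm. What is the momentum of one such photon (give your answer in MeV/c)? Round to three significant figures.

45.8 MeV/c

Take h = 6.62607015 × 10^-34 J·s, c = 2.99792458 × 10^8 m/s, 1 eV = 1.602176634 × 10^-19 J.
In SI units: λ = 27.1 fm = 2.71 × 10^-14 m.
Since p = h/λ for a photon, p = 2.445 × 10^-20 kg·m/s.
Converting to MeV/c: p = 45.75 MeV/c ≈ 45.8 MeV/c.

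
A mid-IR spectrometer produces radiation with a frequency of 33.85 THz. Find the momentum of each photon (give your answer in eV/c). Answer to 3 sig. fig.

0.140 eV/c

Convert to SI: f = 33.85 THz = 3.385e13 Hz.
Apply p = hf/c: p = 7.482e-29 kg·m/s.
Converting to eV/c: p = 0.1400 eV/c ≈ 0.140 eV/c.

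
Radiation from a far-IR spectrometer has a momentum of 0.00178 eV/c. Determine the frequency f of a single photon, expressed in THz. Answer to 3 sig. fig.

Take h = 6.62607015e-34 J·s, c = 2.99792458e8 m/s, 1 eV = 1.602176634e-19 J.
Convert to SI: p = 0.00178 eV/c = 9.5128e-31 kg·m/s.
Since f = pc/h for a photon, f = 4.304e11 Hz.
Converting to THz: f = 0.4304 THz ≈ 0.430 THz.

0.430 THz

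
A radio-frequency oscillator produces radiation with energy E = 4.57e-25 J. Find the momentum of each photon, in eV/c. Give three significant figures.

(c = 2.99792458e8 m/s, 1 eV = 1.602176634e-19 J.)
Apply p = E/c: p = 1.524e-33 kg·m/s.
Converting to eV/c: p = 2.852e-6 eV/c ≈ 2.85e-6 eV/c.

2.85e-6 eV/c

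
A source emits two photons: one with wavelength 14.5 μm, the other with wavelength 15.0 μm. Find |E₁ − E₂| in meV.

2.85 meV

Using E = hc/λ: E₁ = 1.370·10^-20 J, E₂ = 1.324·10^-20 J.
|ΔE| = |1.370·10^-20 − 1.324·10^-20| = 4.57·10^-22 J = 2.85 meV.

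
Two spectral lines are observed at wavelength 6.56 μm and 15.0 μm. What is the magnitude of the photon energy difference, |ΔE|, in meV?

106 meV

Using E = hc/λ: E₁ = 3.028·10^-20 J, E₂ = 1.324·10^-20 J.
|ΔE| = |3.028·10^-20 − 1.324·10^-20| = 1.70·10^-20 J = 106 meV.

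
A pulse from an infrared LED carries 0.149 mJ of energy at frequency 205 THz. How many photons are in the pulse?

Per-photon energy: E = 1.358e-19 J (from frequency = 205 THz).
N = E_total / E_photon = 1.49e-4 J / 1.358e-19 J = 1.10e15.

1.10e15 photons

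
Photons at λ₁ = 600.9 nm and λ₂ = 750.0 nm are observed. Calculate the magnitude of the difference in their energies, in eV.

Using E = hc/λ: E₁ = 3.3058e-19 J, E₂ = 2.6486e-19 J.
|ΔE| = |3.3058e-19 − 2.6486e-19| = 6.57e-20 J = 0.410 eV.

0.410 eV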